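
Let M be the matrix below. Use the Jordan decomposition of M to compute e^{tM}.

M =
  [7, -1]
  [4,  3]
e^{tM} =
  [2*t*exp(5*t) + exp(5*t), -t*exp(5*t)]
  [4*t*exp(5*t), -2*t*exp(5*t) + exp(5*t)]

Strategy: write M = P · J · P⁻¹ where J is a Jordan canonical form, so e^{tM} = P · e^{tJ} · P⁻¹, and e^{tJ} can be computed block-by-block.

M has Jordan form
J =
  [5, 1]
  [0, 5]
(up to reordering of blocks).

Per-block formulas:
  For a 2×2 Jordan block J_2(5): exp(t · J_2(5)) = e^(5t)·(I + t·N), where N is the 2×2 nilpotent shift.

After assembling e^{tJ} and conjugating by P, we get:

e^{tM} =
  [2*t*exp(5*t) + exp(5*t), -t*exp(5*t)]
  [4*t*exp(5*t), -2*t*exp(5*t) + exp(5*t)]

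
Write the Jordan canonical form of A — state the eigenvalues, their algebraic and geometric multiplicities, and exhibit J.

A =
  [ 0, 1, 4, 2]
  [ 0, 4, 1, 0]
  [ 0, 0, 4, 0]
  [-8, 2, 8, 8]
J_3(4) ⊕ J_1(4)

The characteristic polynomial is
  det(x·I − A) = x^4 - 16*x^3 + 96*x^2 - 256*x + 256 = (x - 4)^4

Eigenvalues and multiplicities (the geometric multiplicity of λ is n − rank(A − λI), which equals the number of Jordan blocks for λ):
  λ = 4: algebraic multiplicity = 4, geometric multiplicity = 2

Determining the block sizes for each eigenvalue:
  λ = 4: with am = 4 and gm = 2, the partition is not yet determined (e.g. several partitions of 4 into 2 parts exist). Let N = A − (4)·I. Computing rank(N^1) = 2, rank(N^2) = 1, rank(N^3) = 0; the number of blocks of size ≥ j is rank(N^{j−1}) − rank(N^j), giving [2, 1, 1]. So we have 1 block(s) of size 3, 1 block(s) of size 1 → block sizes [3, 1]

Assembling the blocks gives a Jordan form
J =
  [4, 1, 0, 0]
  [0, 4, 1, 0]
  [0, 0, 4, 0]
  [0, 0, 0, 4]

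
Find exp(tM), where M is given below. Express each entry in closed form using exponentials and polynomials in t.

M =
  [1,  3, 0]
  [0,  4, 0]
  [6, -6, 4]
e^{tM} =
  [exp(t), exp(4*t) - exp(t), 0]
  [0, exp(4*t), 0]
  [2*exp(4*t) - 2*exp(t), -2*exp(4*t) + 2*exp(t), exp(4*t)]

Strategy: write M = P · J · P⁻¹ where J is a Jordan canonical form, so e^{tM} = P · e^{tJ} · P⁻¹, and e^{tJ} can be computed block-by-block.

M has Jordan form
J =
  [1, 0, 0]
  [0, 4, 0]
  [0, 0, 4]
(up to reordering of blocks).

Per-block formulas:
  For a 1×1 block at λ = 1: exp(t · [1]) = [e^(1t)].
  For a 1×1 block at λ = 4: exp(t · [4]) = [e^(4t)].

After assembling e^{tJ} and conjugating by P, we get:

e^{tM} =
  [exp(t), exp(4*t) - exp(t), 0]
  [0, exp(4*t), 0]
  [2*exp(4*t) - 2*exp(t), -2*exp(4*t) + 2*exp(t), exp(4*t)]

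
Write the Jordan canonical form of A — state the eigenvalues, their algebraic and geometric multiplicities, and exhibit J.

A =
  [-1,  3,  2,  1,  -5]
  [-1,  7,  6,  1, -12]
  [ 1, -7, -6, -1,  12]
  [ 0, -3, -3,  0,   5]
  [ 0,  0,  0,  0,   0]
J_3(0) ⊕ J_2(0)

The characteristic polynomial is
  det(x·I − A) = x^5

Eigenvalues and multiplicities (the geometric multiplicity of λ is n − rank(A − λI), which equals the number of Jordan blocks for λ):
  λ = 0: algebraic multiplicity = 5, geometric multiplicity = 2

Determining the block sizes for each eigenvalue:
  λ = 0: with am = 5 and gm = 2, the partition is not yet determined (e.g. several partitions of 5 into 2 parts exist). Let N = A − (0)·I. Computing rank(N^1) = 3, rank(N^2) = 1, rank(N^3) = 0; the number of blocks of size ≥ j is rank(N^{j−1}) − rank(N^j), giving [2, 2, 1]. So we have 1 block(s) of size 3, 1 block(s) of size 2 → block sizes [3, 2]

Assembling the blocks gives a Jordan form
J =
  [0, 1, 0, 0, 0]
  [0, 0, 1, 0, 0]
  [0, 0, 0, 0, 0]
  [0, 0, 0, 0, 1]
  [0, 0, 0, 0, 0]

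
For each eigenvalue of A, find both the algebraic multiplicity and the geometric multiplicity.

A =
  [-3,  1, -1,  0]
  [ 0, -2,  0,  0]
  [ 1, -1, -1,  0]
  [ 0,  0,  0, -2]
λ = -2: alg = 4, geom = 3

Step 1 — factor the characteristic polynomial to read off the algebraic multiplicities:
  χ_A(x) = (x + 2)^4

Step 2 — compute geometric multiplicities via the rank-nullity identity g(λ) = n − rank(A − λI):
  rank(A − (-2)·I) = 1, so dim ker(A − (-2)·I) = n − 1 = 3

Summary:
  λ = -2: algebraic multiplicity = 4, geometric multiplicity = 3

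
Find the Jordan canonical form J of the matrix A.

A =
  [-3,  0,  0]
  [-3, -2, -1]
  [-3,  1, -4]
J_2(-3) ⊕ J_1(-3)

The characteristic polynomial is
  det(x·I − A) = x^3 + 9*x^2 + 27*x + 27 = (x + 3)^3

Eigenvalues and multiplicities (the geometric multiplicity of λ is n − rank(A − λI), which equals the number of Jordan blocks for λ):
  λ = -3: algebraic multiplicity = 3, geometric multiplicity = 2

Determining the block sizes for each eigenvalue:
  λ = -3: 2 blocks summing to 3 forces exactly one block of size 2 and the rest size 1 → block sizes [2, 1]

Assembling the blocks gives a Jordan form
J =
  [-3,  1,  0]
  [ 0, -3,  0]
  [ 0,  0, -3]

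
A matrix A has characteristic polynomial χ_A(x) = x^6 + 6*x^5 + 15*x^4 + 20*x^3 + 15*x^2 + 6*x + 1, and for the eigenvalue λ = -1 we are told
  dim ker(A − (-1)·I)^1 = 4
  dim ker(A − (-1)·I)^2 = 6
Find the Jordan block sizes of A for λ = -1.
Block sizes for λ = -1: [2, 2, 1, 1]

From the dimensions of kernels of powers, the number of Jordan blocks of size at least j is d_j − d_{j−1} where d_j = dim ker(N^j) (with d_0 = 0). Computing the differences gives [4, 2].
The number of blocks of size exactly k is (#blocks of size ≥ k) − (#blocks of size ≥ k + 1), so the partition is: 2 block(s) of size 1, 2 block(s) of size 2.
In nonincreasing order the block sizes are [2, 2, 1, 1].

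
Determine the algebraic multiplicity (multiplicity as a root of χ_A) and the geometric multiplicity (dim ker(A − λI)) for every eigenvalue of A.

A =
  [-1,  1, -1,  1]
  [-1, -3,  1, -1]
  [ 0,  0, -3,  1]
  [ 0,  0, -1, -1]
λ = -2: alg = 4, geom = 2

Step 1 — factor the characteristic polynomial to read off the algebraic multiplicities:
  χ_A(x) = (x + 2)^4

Step 2 — compute geometric multiplicities via the rank-nullity identity g(λ) = n − rank(A − λI):
  rank(A − (-2)·I) = 2, so dim ker(A − (-2)·I) = n − 2 = 2

Summary:
  λ = -2: algebraic multiplicity = 4, geometric multiplicity = 2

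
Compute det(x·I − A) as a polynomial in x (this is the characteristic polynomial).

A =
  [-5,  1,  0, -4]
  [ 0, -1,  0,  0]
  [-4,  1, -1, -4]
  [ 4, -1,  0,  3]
x^4 + 4*x^3 + 6*x^2 + 4*x + 1

Expanding det(x·I − A) (e.g. by cofactor expansion or by noting that A is similar to its Jordan form J, which has the same characteristic polynomial as A) gives
  χ_A(x) = x^4 + 4*x^3 + 6*x^2 + 4*x + 1
which factors as (x + 1)^4. The eigenvalues (with algebraic multiplicities) are λ = -1 with multiplicity 4.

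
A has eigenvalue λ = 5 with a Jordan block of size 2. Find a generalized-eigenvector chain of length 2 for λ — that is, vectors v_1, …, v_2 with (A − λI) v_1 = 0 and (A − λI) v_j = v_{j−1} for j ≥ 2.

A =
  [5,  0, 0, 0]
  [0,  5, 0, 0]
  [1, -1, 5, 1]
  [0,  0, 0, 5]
A Jordan chain for λ = 5 of length 2:
v_1 = (0, 0, 1, 0)ᵀ
v_2 = (1, 0, 0, 0)ᵀ

Let N = A − (5)·I. We want v_2 with N^2 v_2 = 0 but N^1 v_2 ≠ 0; then v_{j-1} := N · v_j for j = 2, …, 2.

Pick v_2 = (1, 0, 0, 0)ᵀ.
Then v_1 = N · v_2 = (0, 0, 1, 0)ᵀ.

Sanity check: (A − (5)·I) v_1 = (0, 0, 0, 0)ᵀ = 0. ✓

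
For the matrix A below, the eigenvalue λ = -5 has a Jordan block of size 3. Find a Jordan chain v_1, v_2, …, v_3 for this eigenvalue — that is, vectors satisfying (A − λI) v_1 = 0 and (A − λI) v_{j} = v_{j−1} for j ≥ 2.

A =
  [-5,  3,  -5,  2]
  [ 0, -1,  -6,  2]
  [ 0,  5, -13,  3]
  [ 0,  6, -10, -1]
A Jordan chain for λ = -5 of length 3:
v_1 = (-1, -2, -2, -2)ᵀ
v_2 = (3, 4, 5, 6)ᵀ
v_3 = (0, 1, 0, 0)ᵀ

Let N = A − (-5)·I. We want v_3 with N^3 v_3 = 0 but N^2 v_3 ≠ 0; then v_{j-1} := N · v_j for j = 3, …, 2.

Pick v_3 = (0, 1, 0, 0)ᵀ.
Then v_2 = N · v_3 = (3, 4, 5, 6)ᵀ.
Then v_1 = N · v_2 = (-1, -2, -2, -2)ᵀ.

Sanity check: (A − (-5)·I) v_1 = (0, 0, 0, 0)ᵀ = 0. ✓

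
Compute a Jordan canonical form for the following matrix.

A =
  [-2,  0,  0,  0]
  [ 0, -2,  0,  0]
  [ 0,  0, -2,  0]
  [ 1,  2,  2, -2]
J_2(-2) ⊕ J_1(-2) ⊕ J_1(-2)

The characteristic polynomial is
  det(x·I − A) = x^4 + 8*x^3 + 24*x^2 + 32*x + 16 = (x + 2)^4

Eigenvalues and multiplicities (the geometric multiplicity of λ is n − rank(A − λI), which equals the number of Jordan blocks for λ):
  λ = -2: algebraic multiplicity = 4, geometric multiplicity = 3

Determining the block sizes for each eigenvalue:
  λ = -2: 3 blocks summing to 4 forces exactly one block of size 2 and the rest size 1 → block sizes [2, 1, 1]

Assembling the blocks gives a Jordan form
J =
  [-2,  1,  0,  0]
  [ 0, -2,  0,  0]
  [ 0,  0, -2,  0]
  [ 0,  0,  0, -2]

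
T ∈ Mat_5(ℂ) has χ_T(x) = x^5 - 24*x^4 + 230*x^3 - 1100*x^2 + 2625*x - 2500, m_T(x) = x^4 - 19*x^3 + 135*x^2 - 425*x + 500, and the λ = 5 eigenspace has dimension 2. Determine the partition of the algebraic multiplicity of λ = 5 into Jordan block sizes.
Block sizes for λ = 5: [3, 1]

Step 1 — from the characteristic polynomial, algebraic multiplicity of λ = 5 is 4. From dim ker(T − (5)·I) = 2, there are exactly 2 Jordan blocks for λ = 5.
Step 2 — from the minimal polynomial, the factor (x − 5)^3 tells us the largest block for λ = 5 has size 3.
Step 3 — with total size 4, 2 blocks, and largest block 3, the block sizes (in nonincreasing order) are [3, 1].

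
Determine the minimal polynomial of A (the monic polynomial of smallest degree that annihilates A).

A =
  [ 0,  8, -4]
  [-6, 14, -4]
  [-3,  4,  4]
x^2 - 12*x + 36

The characteristic polynomial is χ_A(x) = (x - 6)^3, so the eigenvalues are known. The minimal polynomial is
  m_A(x) = Π_λ (x − λ)^{k_λ}
where k_λ is the size of the *largest* Jordan block for λ (equivalently, the smallest k with (A − λI)^k v = 0 for every generalised eigenvector v of λ).

  λ = 6: largest Jordan block has size 2, contributing (x − 6)^2

So m_A(x) = (x - 6)^2 = x^2 - 12*x + 36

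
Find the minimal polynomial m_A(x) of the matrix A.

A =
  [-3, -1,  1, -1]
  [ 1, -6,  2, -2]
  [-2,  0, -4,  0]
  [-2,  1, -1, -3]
x^3 + 12*x^2 + 48*x + 64

The characteristic polynomial is χ_A(x) = (x + 4)^4, so the eigenvalues are known. The minimal polynomial is
  m_A(x) = Π_λ (x − λ)^{k_λ}
where k_λ is the size of the *largest* Jordan block for λ (equivalently, the smallest k with (A − λI)^k v = 0 for every generalised eigenvector v of λ).

  λ = -4: largest Jordan block has size 3, contributing (x + 4)^3

So m_A(x) = (x + 4)^3 = x^3 + 12*x^2 + 48*x + 64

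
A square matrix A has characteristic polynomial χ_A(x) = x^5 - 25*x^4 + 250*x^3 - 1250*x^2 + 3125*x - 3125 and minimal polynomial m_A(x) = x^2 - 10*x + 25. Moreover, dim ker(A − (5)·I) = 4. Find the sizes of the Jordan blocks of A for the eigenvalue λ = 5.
Block sizes for λ = 5: [2, 1, 1, 1]

Step 1 — from the characteristic polynomial, algebraic multiplicity of λ = 5 is 5. From dim ker(A − (5)·I) = 4, there are exactly 4 Jordan blocks for λ = 5.
Step 2 — from the minimal polynomial, the factor (x − 5)^2 tells us the largest block for λ = 5 has size 2.
Step 3 — with total size 5, 4 blocks, and largest block 2, the block sizes (in nonincreasing order) are [2, 1, 1, 1].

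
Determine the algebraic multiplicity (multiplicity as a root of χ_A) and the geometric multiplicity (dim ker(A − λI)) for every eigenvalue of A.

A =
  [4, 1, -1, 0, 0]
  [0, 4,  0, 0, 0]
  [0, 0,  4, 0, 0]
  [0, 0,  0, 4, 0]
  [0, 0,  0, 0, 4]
λ = 4: alg = 5, geom = 4

Step 1 — factor the characteristic polynomial to read off the algebraic multiplicities:
  χ_A(x) = (x - 4)^5

Step 2 — compute geometric multiplicities via the rank-nullity identity g(λ) = n − rank(A − λI):
  rank(A − (4)·I) = 1, so dim ker(A − (4)·I) = n − 1 = 4

Summary:
  λ = 4: algebraic multiplicity = 5, geometric multiplicity = 4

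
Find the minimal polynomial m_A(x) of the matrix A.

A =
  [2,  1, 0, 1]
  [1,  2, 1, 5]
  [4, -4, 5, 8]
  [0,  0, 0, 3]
x^3 - 9*x^2 + 27*x - 27

The characteristic polynomial is χ_A(x) = (x - 3)^4, so the eigenvalues are known. The minimal polynomial is
  m_A(x) = Π_λ (x − λ)^{k_λ}
where k_λ is the size of the *largest* Jordan block for λ (equivalently, the smallest k with (A − λI)^k v = 0 for every generalised eigenvector v of λ).

  λ = 3: largest Jordan block has size 3, contributing (x − 3)^3

So m_A(x) = (x - 3)^3 = x^3 - 9*x^2 + 27*x - 27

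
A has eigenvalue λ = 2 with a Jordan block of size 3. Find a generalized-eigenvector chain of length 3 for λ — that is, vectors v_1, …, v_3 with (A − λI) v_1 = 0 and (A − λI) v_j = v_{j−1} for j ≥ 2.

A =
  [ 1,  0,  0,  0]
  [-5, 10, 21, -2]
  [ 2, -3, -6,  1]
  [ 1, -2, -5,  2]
A Jordan chain for λ = 2 of length 3:
v_1 = (0, 5, -2, -1)ᵀ
v_2 = (0, 8, -3, -2)ᵀ
v_3 = (0, 1, 0, 0)ᵀ

Let N = A − (2)·I. We want v_3 with N^3 v_3 = 0 but N^2 v_3 ≠ 0; then v_{j-1} := N · v_j for j = 3, …, 2.

Pick v_3 = (0, 1, 0, 0)ᵀ.
Then v_2 = N · v_3 = (0, 8, -3, -2)ᵀ.
Then v_1 = N · v_2 = (0, 5, -2, -1)ᵀ.

Sanity check: (A − (2)·I) v_1 = (0, 0, 0, 0)ᵀ = 0. ✓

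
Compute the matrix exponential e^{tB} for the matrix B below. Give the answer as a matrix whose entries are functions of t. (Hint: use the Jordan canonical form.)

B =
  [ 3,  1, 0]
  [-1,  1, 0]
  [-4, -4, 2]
e^{tB} =
  [t*exp(2*t) + exp(2*t), t*exp(2*t), 0]
  [-t*exp(2*t), -t*exp(2*t) + exp(2*t), 0]
  [-4*t*exp(2*t), -4*t*exp(2*t), exp(2*t)]

Strategy: write B = P · J · P⁻¹ where J is a Jordan canonical form, so e^{tB} = P · e^{tJ} · P⁻¹, and e^{tJ} can be computed block-by-block.

B has Jordan form
J =
  [2, 1, 0]
  [0, 2, 0]
  [0, 0, 2]
(up to reordering of blocks).

Per-block formulas:
  For a 2×2 Jordan block J_2(2): exp(t · J_2(2)) = e^(2t)·(I + t·N), where N is the 2×2 nilpotent shift.
  For a 1×1 block at λ = 2: exp(t · [2]) = [e^(2t)].

After assembling e^{tJ} and conjugating by P, we get:

e^{tB} =
  [t*exp(2*t) + exp(2*t), t*exp(2*t), 0]
  [-t*exp(2*t), -t*exp(2*t) + exp(2*t), 0]
  [-4*t*exp(2*t), -4*t*exp(2*t), exp(2*t)]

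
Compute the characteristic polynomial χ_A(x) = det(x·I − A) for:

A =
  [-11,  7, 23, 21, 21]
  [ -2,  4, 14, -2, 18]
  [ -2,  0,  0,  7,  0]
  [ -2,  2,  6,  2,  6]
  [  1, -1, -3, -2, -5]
x^5 + 10*x^4 + 40*x^3 + 80*x^2 + 80*x + 32

Expanding det(x·I − A) (e.g. by cofactor expansion or by noting that A is similar to its Jordan form J, which has the same characteristic polynomial as A) gives
  χ_A(x) = x^5 + 10*x^4 + 40*x^3 + 80*x^2 + 80*x + 32
which factors as (x + 2)^5. The eigenvalues (with algebraic multiplicities) are λ = -2 with multiplicity 5.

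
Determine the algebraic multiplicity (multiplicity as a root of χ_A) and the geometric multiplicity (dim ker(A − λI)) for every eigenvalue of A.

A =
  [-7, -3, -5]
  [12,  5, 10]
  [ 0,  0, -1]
λ = -1: alg = 3, geom = 2

Step 1 — factor the characteristic polynomial to read off the algebraic multiplicities:
  χ_A(x) = (x + 1)^3

Step 2 — compute geometric multiplicities via the rank-nullity identity g(λ) = n − rank(A − λI):
  rank(A − (-1)·I) = 1, so dim ker(A − (-1)·I) = n − 1 = 2

Summary:
  λ = -1: algebraic multiplicity = 3, geometric multiplicity = 2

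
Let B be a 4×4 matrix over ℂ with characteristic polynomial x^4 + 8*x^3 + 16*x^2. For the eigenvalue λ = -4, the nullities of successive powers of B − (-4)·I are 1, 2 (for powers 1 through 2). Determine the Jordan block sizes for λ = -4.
Block sizes for λ = -4: [2]

From the dimensions of kernels of powers, the number of Jordan blocks of size at least j is d_j − d_{j−1} where d_j = dim ker(N^j) (with d_0 = 0). Computing the differences gives [1, 1].
The number of blocks of size exactly k is (#blocks of size ≥ k) − (#blocks of size ≥ k + 1), so the partition is: 1 block(s) of size 2.
In nonincreasing order the block sizes are [2].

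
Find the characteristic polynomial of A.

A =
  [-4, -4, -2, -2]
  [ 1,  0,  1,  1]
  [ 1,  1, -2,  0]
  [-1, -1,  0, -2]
x^4 + 8*x^3 + 24*x^2 + 32*x + 16

Expanding det(x·I − A) (e.g. by cofactor expansion or by noting that A is similar to its Jordan form J, which has the same characteristic polynomial as A) gives
  χ_A(x) = x^4 + 8*x^3 + 24*x^2 + 32*x + 16
which factors as (x + 2)^4. The eigenvalues (with algebraic multiplicities) are λ = -2 with multiplicity 4.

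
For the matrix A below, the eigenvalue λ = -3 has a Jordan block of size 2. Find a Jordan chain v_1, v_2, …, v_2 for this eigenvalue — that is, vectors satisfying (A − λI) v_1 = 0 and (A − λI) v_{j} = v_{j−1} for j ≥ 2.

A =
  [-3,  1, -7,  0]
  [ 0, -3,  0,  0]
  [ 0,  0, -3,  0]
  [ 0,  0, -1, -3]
A Jordan chain for λ = -3 of length 2:
v_1 = (1, 0, 0, 0)ᵀ
v_2 = (0, 1, 0, 0)ᵀ

Let N = A − (-3)·I. We want v_2 with N^2 v_2 = 0 but N^1 v_2 ≠ 0; then v_{j-1} := N · v_j for j = 2, …, 2.

Pick v_2 = (0, 1, 0, 0)ᵀ.
Then v_1 = N · v_2 = (1, 0, 0, 0)ᵀ.

Sanity check: (A − (-3)·I) v_1 = (0, 0, 0, 0)ᵀ = 0. ✓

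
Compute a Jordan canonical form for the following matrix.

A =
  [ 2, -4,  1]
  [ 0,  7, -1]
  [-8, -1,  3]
J_3(4)

The characteristic polynomial is
  det(x·I − A) = x^3 - 12*x^2 + 48*x - 64 = (x - 4)^3

Eigenvalues and multiplicities (the geometric multiplicity of λ is n − rank(A − λI), which equals the number of Jordan blocks for λ):
  λ = 4: algebraic multiplicity = 3, geometric multiplicity = 1

Determining the block sizes for each eigenvalue:
  λ = 4: one block (gm = 1), so the single block has size am = 3 → block sizes [3]

Assembling the blocks gives a Jordan form
J =
  [4, 1, 0]
  [0, 4, 1]
  [0, 0, 4]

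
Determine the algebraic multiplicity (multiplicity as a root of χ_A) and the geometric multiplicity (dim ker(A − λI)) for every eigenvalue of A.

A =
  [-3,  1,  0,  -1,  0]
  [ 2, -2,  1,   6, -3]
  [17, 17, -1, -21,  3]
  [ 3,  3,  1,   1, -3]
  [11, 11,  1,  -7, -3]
λ = -4: alg = 2, geom = 1; λ = 0: alg = 3, geom = 2

Step 1 — factor the characteristic polynomial to read off the algebraic multiplicities:
  χ_A(x) = x^3*(x + 4)^2

Step 2 — compute geometric multiplicities via the rank-nullity identity g(λ) = n − rank(A − λI):
  rank(A − (-4)·I) = 4, so dim ker(A − (-4)·I) = n − 4 = 1
  rank(A − (0)·I) = 3, so dim ker(A − (0)·I) = n − 3 = 2

Summary:
  λ = -4: algebraic multiplicity = 2, geometric multiplicity = 1
  λ = 0: algebraic multiplicity = 3, geometric multiplicity = 2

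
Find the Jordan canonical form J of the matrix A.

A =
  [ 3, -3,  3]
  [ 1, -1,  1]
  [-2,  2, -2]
J_2(0) ⊕ J_1(0)

The characteristic polynomial is
  det(x·I − A) = x^3

Eigenvalues and multiplicities (the geometric multiplicity of λ is n − rank(A − λI), which equals the number of Jordan blocks for λ):
  λ = 0: algebraic multiplicity = 3, geometric multiplicity = 2

Determining the block sizes for each eigenvalue:
  λ = 0: 2 blocks summing to 3 forces exactly one block of size 2 and the rest size 1 → block sizes [2, 1]

Assembling the blocks gives a Jordan form
J =
  [0, 1, 0]
  [0, 0, 0]
  [0, 0, 0]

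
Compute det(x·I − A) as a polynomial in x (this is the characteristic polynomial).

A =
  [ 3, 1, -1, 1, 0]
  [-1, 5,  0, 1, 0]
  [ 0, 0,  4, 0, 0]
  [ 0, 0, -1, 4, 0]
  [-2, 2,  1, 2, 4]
x^5 - 20*x^4 + 160*x^3 - 640*x^2 + 1280*x - 1024

Expanding det(x·I − A) (e.g. by cofactor expansion or by noting that A is similar to its Jordan form J, which has the same characteristic polynomial as A) gives
  χ_A(x) = x^5 - 20*x^4 + 160*x^3 - 640*x^2 + 1280*x - 1024
which factors as (x - 4)^5. The eigenvalues (with algebraic multiplicities) are λ = 4 with multiplicity 5.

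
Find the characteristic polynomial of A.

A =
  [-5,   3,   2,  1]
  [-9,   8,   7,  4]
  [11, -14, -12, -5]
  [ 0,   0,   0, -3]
x^4 + 12*x^3 + 54*x^2 + 108*x + 81

Expanding det(x·I − A) (e.g. by cofactor expansion or by noting that A is similar to its Jordan form J, which has the same characteristic polynomial as A) gives
  χ_A(x) = x^4 + 12*x^3 + 54*x^2 + 108*x + 81
which factors as (x + 3)^4. The eigenvalues (with algebraic multiplicities) are λ = -3 with multiplicity 4.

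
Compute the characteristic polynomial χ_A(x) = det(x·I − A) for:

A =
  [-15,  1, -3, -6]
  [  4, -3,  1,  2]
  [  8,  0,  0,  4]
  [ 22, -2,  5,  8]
x^4 + 10*x^3 + 37*x^2 + 60*x + 36

Expanding det(x·I − A) (e.g. by cofactor expansion or by noting that A is similar to its Jordan form J, which has the same characteristic polynomial as A) gives
  χ_A(x) = x^4 + 10*x^3 + 37*x^2 + 60*x + 36
which factors as (x + 2)^2*(x + 3)^2. The eigenvalues (with algebraic multiplicities) are λ = -3 with multiplicity 2, λ = -2 with multiplicity 2.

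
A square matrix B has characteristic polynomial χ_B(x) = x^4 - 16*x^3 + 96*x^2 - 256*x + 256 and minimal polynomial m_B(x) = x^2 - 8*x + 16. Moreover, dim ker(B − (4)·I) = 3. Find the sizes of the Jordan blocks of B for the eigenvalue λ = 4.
Block sizes for λ = 4: [2, 1, 1]

Step 1 — from the characteristic polynomial, algebraic multiplicity of λ = 4 is 4. From dim ker(B − (4)·I) = 3, there are exactly 3 Jordan blocks for λ = 4.
Step 2 — from the minimal polynomial, the factor (x − 4)^2 tells us the largest block for λ = 4 has size 2.
Step 3 — with total size 4, 3 blocks, and largest block 2, the block sizes (in nonincreasing order) are [2, 1, 1].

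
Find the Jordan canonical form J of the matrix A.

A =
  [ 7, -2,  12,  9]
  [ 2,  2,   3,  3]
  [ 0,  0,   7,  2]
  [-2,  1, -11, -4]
J_3(3) ⊕ J_1(3)

The characteristic polynomial is
  det(x·I − A) = x^4 - 12*x^3 + 54*x^2 - 108*x + 81 = (x - 3)^4

Eigenvalues and multiplicities (the geometric multiplicity of λ is n − rank(A − λI), which equals the number of Jordan blocks for λ):
  λ = 3: algebraic multiplicity = 4, geometric multiplicity = 2

Determining the block sizes for each eigenvalue:
  λ = 3: with am = 4 and gm = 2, the partition is not yet determined (e.g. several partitions of 4 into 2 parts exist). Let N = A − (3)·I. Computing rank(N^1) = 2, rank(N^2) = 1, rank(N^3) = 0; the number of blocks of size ≥ j is rank(N^{j−1}) − rank(N^j), giving [2, 1, 1]. So we have 1 block(s) of size 3, 1 block(s) of size 1 → block sizes [3, 1]

Assembling the blocks gives a Jordan form
J =
  [3, 1, 0, 0]
  [0, 3, 1, 0]
  [0, 0, 3, 0]
  [0, 0, 0, 3]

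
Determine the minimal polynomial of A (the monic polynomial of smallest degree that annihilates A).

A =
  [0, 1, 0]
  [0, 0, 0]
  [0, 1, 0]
x^2

The characteristic polynomial is χ_A(x) = x^3, so the eigenvalues are known. The minimal polynomial is
  m_A(x) = Π_λ (x − λ)^{k_λ}
where k_λ is the size of the *largest* Jordan block for λ (equivalently, the smallest k with (A − λI)^k v = 0 for every generalised eigenvector v of λ).

  λ = 0: largest Jordan block has size 2, contributing (x − 0)^2

So m_A(x) = x^2 = x^2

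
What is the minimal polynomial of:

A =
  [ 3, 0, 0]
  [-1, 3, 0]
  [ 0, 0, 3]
x^2 - 6*x + 9

The characteristic polynomial is χ_A(x) = (x - 3)^3, so the eigenvalues are known. The minimal polynomial is
  m_A(x) = Π_λ (x − λ)^{k_λ}
where k_λ is the size of the *largest* Jordan block for λ (equivalently, the smallest k with (A − λI)^k v = 0 for every generalised eigenvector v of λ).

  λ = 3: largest Jordan block has size 2, contributing (x − 3)^2

So m_A(x) = (x - 3)^2 = x^2 - 6*x + 9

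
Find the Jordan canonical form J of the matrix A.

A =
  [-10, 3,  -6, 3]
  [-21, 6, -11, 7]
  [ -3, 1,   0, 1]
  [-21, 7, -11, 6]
J_1(-1) ⊕ J_1(-1) ⊕ J_2(2)

The characteristic polynomial is
  det(x·I − A) = x^4 - 2*x^3 - 3*x^2 + 4*x + 4 = (x - 2)^2*(x + 1)^2

Eigenvalues and multiplicities (the geometric multiplicity of λ is n − rank(A − λI), which equals the number of Jordan blocks for λ):
  λ = -1: algebraic multiplicity = 2, geometric multiplicity = 2
  λ = 2: algebraic multiplicity = 2, geometric multiplicity = 1

Determining the block sizes for each eigenvalue:
  λ = -1: gm = am = 2, so every block has size 1 → block sizes [1, 1]
  λ = 2: one block (gm = 1), so the single block has size am = 2 → block sizes [2]

Assembling the blocks gives a Jordan form
J =
  [-1,  0, 0, 0]
  [ 0, -1, 0, 0]
  [ 0,  0, 2, 1]
  [ 0,  0, 0, 2]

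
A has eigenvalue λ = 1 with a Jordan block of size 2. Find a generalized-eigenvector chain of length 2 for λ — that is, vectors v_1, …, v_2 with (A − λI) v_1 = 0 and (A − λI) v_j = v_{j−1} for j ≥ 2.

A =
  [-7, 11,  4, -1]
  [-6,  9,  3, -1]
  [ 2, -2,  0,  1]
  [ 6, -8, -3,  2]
A Jordan chain for λ = 1 of length 2:
v_1 = (-8, -6, 2, 6)ᵀ
v_2 = (1, 0, 0, 0)ᵀ

Let N = A − (1)·I. We want v_2 with N^2 v_2 = 0 but N^1 v_2 ≠ 0; then v_{j-1} := N · v_j for j = 2, …, 2.

Pick v_2 = (1, 0, 0, 0)ᵀ.
Then v_1 = N · v_2 = (-8, -6, 2, 6)ᵀ.

Sanity check: (A − (1)·I) v_1 = (0, 0, 0, 0)ᵀ = 0. ✓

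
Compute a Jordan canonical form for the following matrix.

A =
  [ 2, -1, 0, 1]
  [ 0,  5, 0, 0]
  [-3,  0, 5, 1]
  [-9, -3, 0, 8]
J_2(5) ⊕ J_2(5)

The characteristic polynomial is
  det(x·I − A) = x^4 - 20*x^3 + 150*x^2 - 500*x + 625 = (x - 5)^4

Eigenvalues and multiplicities (the geometric multiplicity of λ is n − rank(A − λI), which equals the number of Jordan blocks for λ):
  λ = 5: algebraic multiplicity = 4, geometric multiplicity = 2

Determining the block sizes for each eigenvalue:
  λ = 5: with am = 4 and gm = 2, the partition is not yet determined (e.g. several partitions of 4 into 2 parts exist). Let N = A − (5)·I. Computing rank(N^1) = 2, rank(N^2) = 0; the number of blocks of size ≥ j is rank(N^{j−1}) − rank(N^j), giving [2, 2]. So we have 2 block(s) of size 2 → block sizes [2, 2]

Assembling the blocks gives a Jordan form
J =
  [5, 1, 0, 0]
  [0, 5, 0, 0]
  [0, 0, 5, 1]
  [0, 0, 0, 5]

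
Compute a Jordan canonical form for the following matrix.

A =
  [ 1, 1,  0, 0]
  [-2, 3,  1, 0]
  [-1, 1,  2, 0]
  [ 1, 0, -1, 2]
J_3(2) ⊕ J_1(2)

The characteristic polynomial is
  det(x·I − A) = x^4 - 8*x^3 + 24*x^2 - 32*x + 16 = (x - 2)^4

Eigenvalues and multiplicities (the geometric multiplicity of λ is n − rank(A − λI), which equals the number of Jordan blocks for λ):
  λ = 2: algebraic multiplicity = 4, geometric multiplicity = 2

Determining the block sizes for each eigenvalue:
  λ = 2: with am = 4 and gm = 2, the partition is not yet determined (e.g. several partitions of 4 into 2 parts exist). Let N = A − (2)·I. Computing rank(N^1) = 2, rank(N^2) = 1, rank(N^3) = 0; the number of blocks of size ≥ j is rank(N^{j−1}) − rank(N^j), giving [2, 1, 1]. So we have 1 block(s) of size 3, 1 block(s) of size 1 → block sizes [3, 1]

Assembling the blocks gives a Jordan form
J =
  [2, 1, 0, 0]
  [0, 2, 1, 0]
  [0, 0, 2, 0]
  [0, 0, 0, 2]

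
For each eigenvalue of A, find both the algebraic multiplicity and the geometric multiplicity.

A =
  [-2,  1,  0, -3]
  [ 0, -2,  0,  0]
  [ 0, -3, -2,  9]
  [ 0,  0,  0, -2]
λ = -2: alg = 4, geom = 3

Step 1 — factor the characteristic polynomial to read off the algebraic multiplicities:
  χ_A(x) = (x + 2)^4

Step 2 — compute geometric multiplicities via the rank-nullity identity g(λ) = n − rank(A − λI):
  rank(A − (-2)·I) = 1, so dim ker(A − (-2)·I) = n − 1 = 3

Summary:
  λ = -2: algebraic multiplicity = 4, geometric multiplicity = 3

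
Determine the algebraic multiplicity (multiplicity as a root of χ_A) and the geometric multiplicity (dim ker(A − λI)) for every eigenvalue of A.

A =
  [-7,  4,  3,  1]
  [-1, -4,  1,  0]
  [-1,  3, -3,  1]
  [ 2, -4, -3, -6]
λ = -5: alg = 4, geom = 2

Step 1 — factor the characteristic polynomial to read off the algebraic multiplicities:
  χ_A(x) = (x + 5)^4

Step 2 — compute geometric multiplicities via the rank-nullity identity g(λ) = n − rank(A − λI):
  rank(A − (-5)·I) = 2, so dim ker(A − (-5)·I) = n − 2 = 2

Summary:
  λ = -5: algebraic multiplicity = 4, geometric multiplicity = 2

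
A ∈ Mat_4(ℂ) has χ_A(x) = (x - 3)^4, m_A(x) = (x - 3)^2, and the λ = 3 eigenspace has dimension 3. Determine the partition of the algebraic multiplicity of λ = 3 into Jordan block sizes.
Block sizes for λ = 3: [2, 1, 1]

Step 1 — from the characteristic polynomial, algebraic multiplicity of λ = 3 is 4. From dim ker(A − (3)·I) = 3, there are exactly 3 Jordan blocks for λ = 3.
Step 2 — from the minimal polynomial, the factor (x − 3)^2 tells us the largest block for λ = 3 has size 2.
Step 3 — with total size 4, 3 blocks, and largest block 2, the block sizes (in nonincreasing order) are [2, 1, 1].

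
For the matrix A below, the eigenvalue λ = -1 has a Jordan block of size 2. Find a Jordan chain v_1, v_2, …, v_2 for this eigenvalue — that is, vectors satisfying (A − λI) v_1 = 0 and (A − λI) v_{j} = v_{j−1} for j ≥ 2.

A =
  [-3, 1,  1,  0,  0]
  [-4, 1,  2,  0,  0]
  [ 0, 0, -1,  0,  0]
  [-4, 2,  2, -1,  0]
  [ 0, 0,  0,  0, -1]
A Jordan chain for λ = -1 of length 2:
v_1 = (-2, -4, 0, -4, 0)ᵀ
v_2 = (1, 0, 0, 0, 0)ᵀ

Let N = A − (-1)·I. We want v_2 with N^2 v_2 = 0 but N^1 v_2 ≠ 0; then v_{j-1} := N · v_j for j = 2, …, 2.

Pick v_2 = (1, 0, 0, 0, 0)ᵀ.
Then v_1 = N · v_2 = (-2, -4, 0, -4, 0)ᵀ.

Sanity check: (A − (-1)·I) v_1 = (0, 0, 0, 0, 0)ᵀ = 0. ✓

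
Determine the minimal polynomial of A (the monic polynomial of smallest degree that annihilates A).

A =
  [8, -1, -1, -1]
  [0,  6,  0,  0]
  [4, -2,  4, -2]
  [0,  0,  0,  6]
x^2 - 12*x + 36

The characteristic polynomial is χ_A(x) = (x - 6)^4, so the eigenvalues are known. The minimal polynomial is
  m_A(x) = Π_λ (x − λ)^{k_λ}
where k_λ is the size of the *largest* Jordan block for λ (equivalently, the smallest k with (A − λI)^k v = 0 for every generalised eigenvector v of λ).

  λ = 6: largest Jordan block has size 2, contributing (x − 6)^2

So m_A(x) = (x - 6)^2 = x^2 - 12*x + 36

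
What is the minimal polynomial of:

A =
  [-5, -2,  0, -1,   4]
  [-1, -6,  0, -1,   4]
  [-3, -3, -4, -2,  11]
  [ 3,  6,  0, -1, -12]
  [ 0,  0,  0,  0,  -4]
x^2 + 8*x + 16

The characteristic polynomial is χ_A(x) = (x + 4)^5, so the eigenvalues are known. The minimal polynomial is
  m_A(x) = Π_λ (x − λ)^{k_λ}
where k_λ is the size of the *largest* Jordan block for λ (equivalently, the smallest k with (A − λI)^k v = 0 for every generalised eigenvector v of λ).

  λ = -4: largest Jordan block has size 2, contributing (x + 4)^2

So m_A(x) = (x + 4)^2 = x^2 + 8*x + 16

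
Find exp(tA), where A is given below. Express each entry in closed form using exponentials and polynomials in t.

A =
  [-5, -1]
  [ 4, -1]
e^{tA} =
  [-2*t*exp(-3*t) + exp(-3*t), -t*exp(-3*t)]
  [4*t*exp(-3*t), 2*t*exp(-3*t) + exp(-3*t)]

Strategy: write A = P · J · P⁻¹ where J is a Jordan canonical form, so e^{tA} = P · e^{tJ} · P⁻¹, and e^{tJ} can be computed block-by-block.

A has Jordan form
J =
  [-3,  1]
  [ 0, -3]
(up to reordering of blocks).

Per-block formulas:
  For a 2×2 Jordan block J_2(-3): exp(t · J_2(-3)) = e^(-3t)·(I + t·N), where N is the 2×2 nilpotent shift.

After assembling e^{tJ} and conjugating by P, we get:

e^{tA} =
  [-2*t*exp(-3*t) + exp(-3*t), -t*exp(-3*t)]
  [4*t*exp(-3*t), 2*t*exp(-3*t) + exp(-3*t)]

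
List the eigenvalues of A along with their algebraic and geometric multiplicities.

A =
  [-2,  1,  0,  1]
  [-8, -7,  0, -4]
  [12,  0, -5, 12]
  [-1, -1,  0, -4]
λ = -5: alg = 3, geom = 2; λ = -3: alg = 1, geom = 1

Step 1 — factor the characteristic polynomial to read off the algebraic multiplicities:
  χ_A(x) = (x + 3)*(x + 5)^3

Step 2 — compute geometric multiplicities via the rank-nullity identity g(λ) = n − rank(A − λI):
  rank(A − (-5)·I) = 2, so dim ker(A − (-5)·I) = n − 2 = 2
  rank(A − (-3)·I) = 3, so dim ker(A − (-3)·I) = n − 3 = 1

Summary:
  λ = -5: algebraic multiplicity = 3, geometric multiplicity = 2
  λ = -3: algebraic multiplicity = 1, geometric multiplicity = 1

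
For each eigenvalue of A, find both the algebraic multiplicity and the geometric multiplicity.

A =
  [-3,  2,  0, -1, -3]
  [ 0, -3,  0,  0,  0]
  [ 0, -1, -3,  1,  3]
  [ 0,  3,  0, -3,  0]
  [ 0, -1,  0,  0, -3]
λ = -3: alg = 5, geom = 3

Step 1 — factor the characteristic polynomial to read off the algebraic multiplicities:
  χ_A(x) = (x + 3)^5

Step 2 — compute geometric multiplicities via the rank-nullity identity g(λ) = n − rank(A − λI):
  rank(A − (-3)·I) = 2, so dim ker(A − (-3)·I) = n − 2 = 3

Summary:
  λ = -3: algebraic multiplicity = 5, geometric multiplicity = 3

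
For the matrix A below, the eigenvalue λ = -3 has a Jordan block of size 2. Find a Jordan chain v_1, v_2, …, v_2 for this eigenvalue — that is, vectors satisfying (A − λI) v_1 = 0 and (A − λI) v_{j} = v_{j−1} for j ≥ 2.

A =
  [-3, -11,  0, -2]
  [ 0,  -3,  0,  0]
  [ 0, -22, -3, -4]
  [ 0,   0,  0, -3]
A Jordan chain for λ = -3 of length 2:
v_1 = (-11, 0, -22, 0)ᵀ
v_2 = (0, 1, 0, 0)ᵀ

Let N = A − (-3)·I. We want v_2 with N^2 v_2 = 0 but N^1 v_2 ≠ 0; then v_{j-1} := N · v_j for j = 2, …, 2.

Pick v_2 = (0, 1, 0, 0)ᵀ.
Then v_1 = N · v_2 = (-11, 0, -22, 0)ᵀ.

Sanity check: (A − (-3)·I) v_1 = (0, 0, 0, 0)ᵀ = 0. ✓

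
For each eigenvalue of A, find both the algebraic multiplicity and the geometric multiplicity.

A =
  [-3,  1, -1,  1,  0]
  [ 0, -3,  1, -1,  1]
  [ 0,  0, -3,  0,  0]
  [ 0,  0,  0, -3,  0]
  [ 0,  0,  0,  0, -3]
λ = -3: alg = 5, geom = 3

Step 1 — factor the characteristic polynomial to read off the algebraic multiplicities:
  χ_A(x) = (x + 3)^5

Step 2 — compute geometric multiplicities via the rank-nullity identity g(λ) = n − rank(A − λI):
  rank(A − (-3)·I) = 2, so dim ker(A − (-3)·I) = n − 2 = 3

Summary:
  λ = -3: algebraic multiplicity = 5, geometric multiplicity = 3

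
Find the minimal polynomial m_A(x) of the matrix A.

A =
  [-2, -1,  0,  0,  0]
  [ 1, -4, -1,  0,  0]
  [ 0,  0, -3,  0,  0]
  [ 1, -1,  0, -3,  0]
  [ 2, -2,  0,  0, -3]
x^3 + 9*x^2 + 27*x + 27

The characteristic polynomial is χ_A(x) = (x + 3)^5, so the eigenvalues are known. The minimal polynomial is
  m_A(x) = Π_λ (x − λ)^{k_λ}
where k_λ is the size of the *largest* Jordan block for λ (equivalently, the smallest k with (A − λI)^k v = 0 for every generalised eigenvector v of λ).

  λ = -3: largest Jordan block has size 3, contributing (x + 3)^3

So m_A(x) = (x + 3)^3 = x^3 + 9*x^2 + 27*x + 27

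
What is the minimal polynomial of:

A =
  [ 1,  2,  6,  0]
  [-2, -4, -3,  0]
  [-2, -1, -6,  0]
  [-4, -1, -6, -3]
x^3 + 9*x^2 + 27*x + 27

The characteristic polynomial is χ_A(x) = (x + 3)^4, so the eigenvalues are known. The minimal polynomial is
  m_A(x) = Π_λ (x − λ)^{k_λ}
where k_λ is the size of the *largest* Jordan block for λ (equivalently, the smallest k with (A − λI)^k v = 0 for every generalised eigenvector v of λ).

  λ = -3: largest Jordan block has size 3, contributing (x + 3)^3

So m_A(x) = (x + 3)^3 = x^3 + 9*x^2 + 27*x + 27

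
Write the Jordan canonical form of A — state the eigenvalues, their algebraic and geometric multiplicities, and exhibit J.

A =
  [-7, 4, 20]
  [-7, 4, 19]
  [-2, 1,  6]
J_3(1)

The characteristic polynomial is
  det(x·I − A) = x^3 - 3*x^2 + 3*x - 1 = (x - 1)^3

Eigenvalues and multiplicities (the geometric multiplicity of λ is n − rank(A − λI), which equals the number of Jordan blocks for λ):
  λ = 1: algebraic multiplicity = 3, geometric multiplicity = 1

Determining the block sizes for each eigenvalue:
  λ = 1: one block (gm = 1), so the single block has size am = 3 → block sizes [3]

Assembling the blocks gives a Jordan form
J =
  [1, 1, 0]
  [0, 1, 1]
  [0, 0, 1]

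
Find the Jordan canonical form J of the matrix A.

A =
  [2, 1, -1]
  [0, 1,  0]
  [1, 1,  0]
J_2(1) ⊕ J_1(1)

The characteristic polynomial is
  det(x·I − A) = x^3 - 3*x^2 + 3*x - 1 = (x - 1)^3

Eigenvalues and multiplicities (the geometric multiplicity of λ is n − rank(A − λI), which equals the number of Jordan blocks for λ):
  λ = 1: algebraic multiplicity = 3, geometric multiplicity = 2

Determining the block sizes for each eigenvalue:
  λ = 1: 2 blocks summing to 3 forces exactly one block of size 2 and the rest size 1 → block sizes [2, 1]

Assembling the blocks gives a Jordan form
J =
  [1, 1, 0]
  [0, 1, 0]
  [0, 0, 1]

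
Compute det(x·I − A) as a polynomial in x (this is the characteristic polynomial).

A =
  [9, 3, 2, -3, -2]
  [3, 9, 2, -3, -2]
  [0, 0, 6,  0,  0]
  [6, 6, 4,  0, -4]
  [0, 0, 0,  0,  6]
x^5 - 30*x^4 + 360*x^3 - 2160*x^2 + 6480*x - 7776

Expanding det(x·I − A) (e.g. by cofactor expansion or by noting that A is similar to its Jordan form J, which has the same characteristic polynomial as A) gives
  χ_A(x) = x^5 - 30*x^4 + 360*x^3 - 2160*x^2 + 6480*x - 7776
which factors as (x - 6)^5. The eigenvalues (with algebraic multiplicities) are λ = 6 with multiplicity 5.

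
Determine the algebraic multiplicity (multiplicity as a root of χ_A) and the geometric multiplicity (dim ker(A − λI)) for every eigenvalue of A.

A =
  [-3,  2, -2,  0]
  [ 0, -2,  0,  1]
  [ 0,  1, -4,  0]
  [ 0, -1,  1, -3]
λ = -3: alg = 4, geom = 2

Step 1 — factor the characteristic polynomial to read off the algebraic multiplicities:
  χ_A(x) = (x + 3)^4

Step 2 — compute geometric multiplicities via the rank-nullity identity g(λ) = n − rank(A − λI):
  rank(A − (-3)·I) = 2, so dim ker(A − (-3)·I) = n − 2 = 2

Summary:
  λ = -3: algebraic multiplicity = 4, geometric multiplicity = 2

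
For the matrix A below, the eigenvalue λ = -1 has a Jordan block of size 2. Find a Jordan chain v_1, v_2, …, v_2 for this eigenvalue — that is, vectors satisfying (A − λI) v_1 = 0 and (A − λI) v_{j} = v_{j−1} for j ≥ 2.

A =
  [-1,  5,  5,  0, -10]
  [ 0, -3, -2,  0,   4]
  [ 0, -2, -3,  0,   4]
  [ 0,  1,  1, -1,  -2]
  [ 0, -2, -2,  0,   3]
A Jordan chain for λ = -1 of length 2:
v_1 = (5, -2, -2, 1, -2)ᵀ
v_2 = (0, 1, 0, 0, 0)ᵀ

Let N = A − (-1)·I. We want v_2 with N^2 v_2 = 0 but N^1 v_2 ≠ 0; then v_{j-1} := N · v_j for j = 2, …, 2.

Pick v_2 = (0, 1, 0, 0, 0)ᵀ.
Then v_1 = N · v_2 = (5, -2, -2, 1, -2)ᵀ.

Sanity check: (A − (-1)·I) v_1 = (0, 0, 0, 0, 0)ᵀ = 0. ✓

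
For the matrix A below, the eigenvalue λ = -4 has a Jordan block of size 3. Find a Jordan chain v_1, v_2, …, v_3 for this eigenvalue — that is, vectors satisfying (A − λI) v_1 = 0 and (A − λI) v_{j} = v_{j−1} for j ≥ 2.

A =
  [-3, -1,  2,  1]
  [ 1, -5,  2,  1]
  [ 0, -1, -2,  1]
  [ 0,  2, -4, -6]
A Jordan chain for λ = -4 of length 3:
v_1 = (0, 0, -1, 2)ᵀ
v_2 = (1, 1, 0, 0)ᵀ
v_3 = (1, 0, 0, 0)ᵀ

Let N = A − (-4)·I. We want v_3 with N^3 v_3 = 0 but N^2 v_3 ≠ 0; then v_{j-1} := N · v_j for j = 3, …, 2.

Pick v_3 = (1, 0, 0, 0)ᵀ.
Then v_2 = N · v_3 = (1, 1, 0, 0)ᵀ.
Then v_1 = N · v_2 = (0, 0, -1, 2)ᵀ.

Sanity check: (A − (-4)·I) v_1 = (0, 0, 0, 0)ᵀ = 0. ✓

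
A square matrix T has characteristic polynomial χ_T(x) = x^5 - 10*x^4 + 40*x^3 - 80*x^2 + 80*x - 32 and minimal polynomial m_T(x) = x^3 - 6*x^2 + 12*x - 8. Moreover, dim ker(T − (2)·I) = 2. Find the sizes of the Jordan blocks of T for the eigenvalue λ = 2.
Block sizes for λ = 2: [3, 2]

Step 1 — from the characteristic polynomial, algebraic multiplicity of λ = 2 is 5. From dim ker(T − (2)·I) = 2, there are exactly 2 Jordan blocks for λ = 2.
Step 2 — from the minimal polynomial, the factor (x − 2)^3 tells us the largest block for λ = 2 has size 3.
Step 3 — with total size 5, 2 blocks, and largest block 3, the block sizes (in nonincreasing order) are [3, 2].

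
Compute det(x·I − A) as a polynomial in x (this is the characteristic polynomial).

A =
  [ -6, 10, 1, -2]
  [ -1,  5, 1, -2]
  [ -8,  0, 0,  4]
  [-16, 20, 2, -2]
x^4 + 3*x^3 - 10*x^2

Expanding det(x·I − A) (e.g. by cofactor expansion or by noting that A is similar to its Jordan form J, which has the same characteristic polynomial as A) gives
  χ_A(x) = x^4 + 3*x^3 - 10*x^2
which factors as x^2*(x - 2)*(x + 5). The eigenvalues (with algebraic multiplicities) are λ = -5 with multiplicity 1, λ = 0 with multiplicity 2, λ = 2 with multiplicity 1.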